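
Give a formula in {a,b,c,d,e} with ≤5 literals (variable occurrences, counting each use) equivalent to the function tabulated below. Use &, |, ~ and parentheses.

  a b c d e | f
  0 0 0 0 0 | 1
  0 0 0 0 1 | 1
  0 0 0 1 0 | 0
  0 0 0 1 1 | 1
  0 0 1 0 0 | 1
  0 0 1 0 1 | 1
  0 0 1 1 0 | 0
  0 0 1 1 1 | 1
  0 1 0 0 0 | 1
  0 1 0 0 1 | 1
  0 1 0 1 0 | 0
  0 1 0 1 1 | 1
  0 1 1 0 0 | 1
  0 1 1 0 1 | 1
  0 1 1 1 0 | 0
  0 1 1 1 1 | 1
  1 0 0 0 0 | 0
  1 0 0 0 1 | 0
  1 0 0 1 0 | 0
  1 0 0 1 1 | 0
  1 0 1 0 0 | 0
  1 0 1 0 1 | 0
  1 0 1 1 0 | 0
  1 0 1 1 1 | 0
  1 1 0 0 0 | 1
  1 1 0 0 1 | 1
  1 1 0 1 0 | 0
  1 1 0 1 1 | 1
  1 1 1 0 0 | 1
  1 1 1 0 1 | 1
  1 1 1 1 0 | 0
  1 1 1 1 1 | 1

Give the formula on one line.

  ~d = 11001100110011001100110011001100
  (e | ~d) = 11011101110111011101110111011101
  ~a = 11111111111111110000000000000000
  (b | ~a) = 11111111111111110000000011111111
  ((e | ~d) & (b | ~a)) = 11011101110111010000000011011101

((e | ~d) & (b | ~a))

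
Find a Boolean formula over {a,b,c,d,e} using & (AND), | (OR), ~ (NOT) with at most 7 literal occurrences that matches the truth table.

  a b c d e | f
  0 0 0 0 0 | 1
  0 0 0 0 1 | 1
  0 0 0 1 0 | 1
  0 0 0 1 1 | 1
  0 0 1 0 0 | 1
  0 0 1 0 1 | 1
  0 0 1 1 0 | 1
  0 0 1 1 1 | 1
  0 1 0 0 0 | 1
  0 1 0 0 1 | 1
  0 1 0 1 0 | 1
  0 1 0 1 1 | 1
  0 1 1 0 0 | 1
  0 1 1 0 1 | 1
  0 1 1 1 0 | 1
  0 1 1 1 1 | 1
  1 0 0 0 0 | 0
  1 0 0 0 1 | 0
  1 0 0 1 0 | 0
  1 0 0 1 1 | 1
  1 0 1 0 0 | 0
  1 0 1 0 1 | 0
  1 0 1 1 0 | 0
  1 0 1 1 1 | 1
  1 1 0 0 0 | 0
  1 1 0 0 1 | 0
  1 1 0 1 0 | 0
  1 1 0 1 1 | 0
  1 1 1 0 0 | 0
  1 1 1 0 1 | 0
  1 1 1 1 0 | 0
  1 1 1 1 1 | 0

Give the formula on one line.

  ~b = 11111111000000001111111100000000
  (d & ~b) = 00110011000000000011001100000000
  ((d & ~b) & e) = 00010001000000000001000100000000
  ~a = 11111111111111110000000000000000
  (((d & ~b) & e) | ~a) = 11111111111111110001000100000000

(((d & ~b) & e) | ~a)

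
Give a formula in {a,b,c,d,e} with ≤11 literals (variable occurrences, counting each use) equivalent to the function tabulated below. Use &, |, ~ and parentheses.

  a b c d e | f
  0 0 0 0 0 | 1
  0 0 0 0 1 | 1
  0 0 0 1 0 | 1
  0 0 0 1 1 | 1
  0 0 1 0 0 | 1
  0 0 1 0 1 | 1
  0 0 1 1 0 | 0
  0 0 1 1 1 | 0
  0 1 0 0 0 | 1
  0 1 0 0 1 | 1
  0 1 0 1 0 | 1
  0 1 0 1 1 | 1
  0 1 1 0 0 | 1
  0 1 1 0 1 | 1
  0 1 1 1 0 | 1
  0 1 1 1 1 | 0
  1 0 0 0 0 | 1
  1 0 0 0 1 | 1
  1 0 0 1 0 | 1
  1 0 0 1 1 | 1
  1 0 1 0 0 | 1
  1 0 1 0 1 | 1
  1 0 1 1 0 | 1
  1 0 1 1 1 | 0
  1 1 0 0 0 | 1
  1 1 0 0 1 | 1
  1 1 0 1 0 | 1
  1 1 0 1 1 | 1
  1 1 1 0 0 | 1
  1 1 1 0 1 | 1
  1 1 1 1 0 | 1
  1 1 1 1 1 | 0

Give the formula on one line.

  ~a = 11111111111111110000000000000000
  (d | ~a) = 11111111111111110011001100110011
  ~e = 10101010101010101010101010101010
  ((d | ~a) & ~e) = 10101010101010100010001000100010
  ~d = 11001100110011001100110011001100
  (~d | a) = 11001100110011001111111111111111
  ((~d | a) | b) = 11001100111111111111111111111111
  (((d | ~a) & ~e) & ((~d | a) | b)) = 10001000101010100010001000100010
  ~c = 11110000111100001111000011110000
  ((((d | ~a) & ~e) & ((~d | a) | b)) | ~c) = 11111000111110101111001011110010
  (((((d | ~a) & ~e) & ((~d | a) | b)) | ~c) | ~d) = 11111100111111101111111011111110

(((((d | ~a) & ~e) & ((~d | a) | b)) | ~c) | ~d)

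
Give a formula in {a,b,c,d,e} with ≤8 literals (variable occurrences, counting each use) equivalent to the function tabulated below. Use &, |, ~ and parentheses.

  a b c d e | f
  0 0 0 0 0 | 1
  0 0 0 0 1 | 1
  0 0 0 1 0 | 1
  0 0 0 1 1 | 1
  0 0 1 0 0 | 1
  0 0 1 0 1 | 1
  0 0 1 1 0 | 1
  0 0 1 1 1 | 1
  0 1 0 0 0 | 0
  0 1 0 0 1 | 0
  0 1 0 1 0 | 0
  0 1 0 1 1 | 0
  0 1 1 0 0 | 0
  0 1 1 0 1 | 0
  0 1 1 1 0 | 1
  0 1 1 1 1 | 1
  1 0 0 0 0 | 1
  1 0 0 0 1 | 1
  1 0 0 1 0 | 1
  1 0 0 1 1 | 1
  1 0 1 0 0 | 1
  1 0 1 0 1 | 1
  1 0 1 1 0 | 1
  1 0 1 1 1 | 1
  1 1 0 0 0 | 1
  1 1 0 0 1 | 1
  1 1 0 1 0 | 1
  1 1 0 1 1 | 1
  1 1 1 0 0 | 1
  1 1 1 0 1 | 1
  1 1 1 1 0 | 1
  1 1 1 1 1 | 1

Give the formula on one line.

(~b | (a | ((((d & ~b) & e) | c) & d)))

  ~b = 11111111000000001111111100000000
  (d & ~b) = 00110011000000000011001100000000
  ((d & ~b) & e) = 00010001000000000001000100000000
  (((d & ~b) & e) | c) = 00011111000011110001111100001111
  ((((d & ~b) & e) | c) & d) = 00010011000000110001001100000011
  (a | ((((d & ~b) & e) | c) & d)) = 00010011000000111111111111111111
  (~b | (a | ((((d & ~b) & e) | c) & d))) = 11111111000000111111111111111111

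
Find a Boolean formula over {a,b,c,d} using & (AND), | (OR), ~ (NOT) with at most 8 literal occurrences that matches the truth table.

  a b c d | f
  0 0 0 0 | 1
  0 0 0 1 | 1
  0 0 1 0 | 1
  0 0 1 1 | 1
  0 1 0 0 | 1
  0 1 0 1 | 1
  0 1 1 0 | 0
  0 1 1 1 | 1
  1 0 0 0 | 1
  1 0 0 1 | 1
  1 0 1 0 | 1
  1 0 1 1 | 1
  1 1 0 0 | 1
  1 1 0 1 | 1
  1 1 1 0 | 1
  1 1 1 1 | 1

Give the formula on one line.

  (b & d) = 0000010100000101
  ~b = 1111000011110000
  (~b & c) = 0011000000110000
  ((b & d) | (~b & c)) = 0011010100110101
  ~c = 1100110011001100
  (a | ~c) = 1100110011111111
  (((b & d) | (~b & c)) | (a | ~c)) = 1111110111111111

(((b & d) | (~b & c)) | (a | ~c))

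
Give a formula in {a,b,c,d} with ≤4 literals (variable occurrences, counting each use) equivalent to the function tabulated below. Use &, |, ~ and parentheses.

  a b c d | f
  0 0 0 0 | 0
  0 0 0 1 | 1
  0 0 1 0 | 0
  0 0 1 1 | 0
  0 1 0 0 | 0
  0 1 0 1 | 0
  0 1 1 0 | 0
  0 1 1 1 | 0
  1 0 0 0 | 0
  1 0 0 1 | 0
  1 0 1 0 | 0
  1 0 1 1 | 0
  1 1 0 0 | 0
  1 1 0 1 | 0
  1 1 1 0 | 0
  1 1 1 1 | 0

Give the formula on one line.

((~c & (~b & ~a)) & d)

  ~c = 1100110011001100
  ~b = 1111000011110000
  ~a = 1111111100000000
  (~b & ~a) = 1111000000000000
  (~c & (~b & ~a)) = 1100000000000000
  ((~c & (~b & ~a)) & d) = 0100000000000000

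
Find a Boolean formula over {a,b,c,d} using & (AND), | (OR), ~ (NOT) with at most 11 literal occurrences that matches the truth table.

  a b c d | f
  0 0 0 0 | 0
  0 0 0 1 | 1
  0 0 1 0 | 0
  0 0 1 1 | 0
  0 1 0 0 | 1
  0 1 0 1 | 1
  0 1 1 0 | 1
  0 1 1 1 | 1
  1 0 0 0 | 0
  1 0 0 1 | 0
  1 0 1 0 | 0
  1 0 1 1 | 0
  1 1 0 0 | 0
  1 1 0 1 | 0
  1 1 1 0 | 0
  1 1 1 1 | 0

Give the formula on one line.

((~a & (~c & b)) | ((c | d) & (~a & (b | ~c))))

  ~a = 1111111100000000
  ~c = 1100110011001100
  (~c & b) = 0000110000001100
  (~a & (~c & b)) = 0000110000000000
  (c | d) = 0111011101110111
  (b | ~c) = 1100111111001111
  (~a & (b | ~c)) = 1100111100000000
  ((c | d) & (~a & (b | ~c))) = 0100011100000000
  ((~a & (~c & b)) | ((c | d) & (~a & (b | ~c)))) = 0100111100000000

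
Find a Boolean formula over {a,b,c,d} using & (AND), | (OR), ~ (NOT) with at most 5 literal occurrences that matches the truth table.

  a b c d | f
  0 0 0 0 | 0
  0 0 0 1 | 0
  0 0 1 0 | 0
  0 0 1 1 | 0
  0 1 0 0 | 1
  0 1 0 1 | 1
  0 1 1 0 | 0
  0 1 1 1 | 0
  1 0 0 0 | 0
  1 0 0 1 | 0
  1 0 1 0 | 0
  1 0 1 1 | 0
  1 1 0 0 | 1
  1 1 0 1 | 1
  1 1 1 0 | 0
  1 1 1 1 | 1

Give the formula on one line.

  (a & b) = 0000000000001111
  ((a & b) & d) = 0000000000000101
  ~c = 1100110011001100
  (b & ~c) = 0000110000001100
  (((a & b) & d) | (b & ~c)) = 0000110000001101

(((a & b) & d) | (b & ~c))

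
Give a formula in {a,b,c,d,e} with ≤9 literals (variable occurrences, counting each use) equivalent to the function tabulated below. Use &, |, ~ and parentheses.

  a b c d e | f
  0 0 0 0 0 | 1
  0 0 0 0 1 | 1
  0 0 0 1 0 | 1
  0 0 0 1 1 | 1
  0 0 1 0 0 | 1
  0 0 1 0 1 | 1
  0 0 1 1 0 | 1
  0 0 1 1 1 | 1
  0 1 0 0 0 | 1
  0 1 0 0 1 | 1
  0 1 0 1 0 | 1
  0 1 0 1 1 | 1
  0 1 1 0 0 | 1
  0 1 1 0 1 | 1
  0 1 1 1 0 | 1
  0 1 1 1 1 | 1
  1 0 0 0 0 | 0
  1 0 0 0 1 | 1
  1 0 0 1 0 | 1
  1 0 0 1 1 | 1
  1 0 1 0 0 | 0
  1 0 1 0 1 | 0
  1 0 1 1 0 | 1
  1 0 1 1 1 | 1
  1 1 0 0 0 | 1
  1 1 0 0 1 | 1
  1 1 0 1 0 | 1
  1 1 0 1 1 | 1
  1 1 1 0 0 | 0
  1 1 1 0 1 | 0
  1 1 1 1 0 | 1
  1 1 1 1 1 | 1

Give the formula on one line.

((e & ~c) | ((~a | d) | (~e & (~c & b))))

  ~c = 11110000111100001111000011110000
  (e & ~c) = 01010000010100000101000001010000
  ~a = 11111111111111110000000000000000
  (~a | d) = 11111111111111110011001100110011
  ~e = 10101010101010101010101010101010
  (~c & b) = 00000000111100000000000011110000
  (~e & (~c & b)) = 00000000101000000000000010100000
  ((~a | d) | (~e & (~c & b))) = 11111111111111110011001110110011
  ((e & ~c) | ((~a | d) | (~e & (~c & b)))) = 11111111111111110111001111110011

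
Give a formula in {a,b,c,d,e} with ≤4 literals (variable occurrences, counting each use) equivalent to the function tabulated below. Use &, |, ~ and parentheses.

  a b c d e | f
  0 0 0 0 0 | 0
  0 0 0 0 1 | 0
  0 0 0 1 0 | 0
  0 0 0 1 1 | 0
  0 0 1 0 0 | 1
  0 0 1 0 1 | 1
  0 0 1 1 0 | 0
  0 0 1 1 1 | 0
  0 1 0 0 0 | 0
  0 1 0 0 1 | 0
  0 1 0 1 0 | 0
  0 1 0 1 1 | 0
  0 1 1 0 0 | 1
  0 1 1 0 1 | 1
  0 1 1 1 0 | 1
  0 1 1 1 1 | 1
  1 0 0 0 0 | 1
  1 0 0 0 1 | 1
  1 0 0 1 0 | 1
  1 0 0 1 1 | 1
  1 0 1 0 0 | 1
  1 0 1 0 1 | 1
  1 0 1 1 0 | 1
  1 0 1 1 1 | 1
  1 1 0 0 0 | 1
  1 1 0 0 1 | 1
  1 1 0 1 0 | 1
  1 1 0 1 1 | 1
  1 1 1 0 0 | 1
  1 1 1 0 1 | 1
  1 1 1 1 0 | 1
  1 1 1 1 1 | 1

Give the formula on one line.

((c & (b | ~d)) | a)

  ~d = 11001100110011001100110011001100
  (b | ~d) = 11001100111111111100110011111111
  (c & (b | ~d)) = 00001100000011110000110000001111
  ((c & (b | ~d)) | a) = 00001100000011111111111111111111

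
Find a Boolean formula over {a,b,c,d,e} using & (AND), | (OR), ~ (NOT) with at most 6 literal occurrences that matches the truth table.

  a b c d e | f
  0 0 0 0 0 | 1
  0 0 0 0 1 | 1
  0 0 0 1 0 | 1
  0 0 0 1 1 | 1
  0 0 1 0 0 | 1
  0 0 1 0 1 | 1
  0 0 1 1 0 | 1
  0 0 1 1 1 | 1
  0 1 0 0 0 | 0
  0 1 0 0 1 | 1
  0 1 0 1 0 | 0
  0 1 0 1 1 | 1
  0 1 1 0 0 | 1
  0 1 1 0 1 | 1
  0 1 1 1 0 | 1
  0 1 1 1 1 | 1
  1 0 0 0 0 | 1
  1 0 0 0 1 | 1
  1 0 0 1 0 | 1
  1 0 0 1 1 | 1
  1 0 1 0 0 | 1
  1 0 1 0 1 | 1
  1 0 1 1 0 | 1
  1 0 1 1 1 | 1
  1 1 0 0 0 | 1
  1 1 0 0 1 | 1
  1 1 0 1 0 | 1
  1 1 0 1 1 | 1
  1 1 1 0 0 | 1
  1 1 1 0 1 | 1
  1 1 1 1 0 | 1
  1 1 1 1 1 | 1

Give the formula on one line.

  (e | a) = 01010101010101011111111111111111
  ~b = 11111111000000001111111100000000
  (e | ~b) = 11111111010101011111111101010101
  (c | (e | ~b)) = 11111111010111111111111101011111
  ((e | a) | (c | (e | ~b))) = 11111111010111111111111111111111

((e | a) | (c | (e | ~b)))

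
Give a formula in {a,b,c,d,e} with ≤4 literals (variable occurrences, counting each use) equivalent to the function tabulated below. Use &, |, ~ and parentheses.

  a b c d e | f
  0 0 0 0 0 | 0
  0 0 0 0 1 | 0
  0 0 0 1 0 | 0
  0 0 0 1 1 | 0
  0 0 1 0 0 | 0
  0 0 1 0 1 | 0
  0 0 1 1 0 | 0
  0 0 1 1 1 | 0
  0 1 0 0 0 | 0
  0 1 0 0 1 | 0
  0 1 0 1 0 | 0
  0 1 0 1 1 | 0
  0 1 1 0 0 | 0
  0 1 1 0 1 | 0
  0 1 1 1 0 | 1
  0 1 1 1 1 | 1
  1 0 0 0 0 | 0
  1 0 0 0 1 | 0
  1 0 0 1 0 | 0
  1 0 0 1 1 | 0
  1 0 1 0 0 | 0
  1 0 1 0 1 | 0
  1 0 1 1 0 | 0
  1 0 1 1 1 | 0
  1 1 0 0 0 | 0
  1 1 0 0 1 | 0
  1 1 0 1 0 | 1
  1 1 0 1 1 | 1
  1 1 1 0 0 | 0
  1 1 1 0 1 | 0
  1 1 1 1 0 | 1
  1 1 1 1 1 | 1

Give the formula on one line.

((a | c) & (b & d))

  (a | c) = 00001111000011111111111111111111
  (b & d) = 00000000001100110000000000110011
  ((a | c) & (b & d)) = 00000000000000110000000000110011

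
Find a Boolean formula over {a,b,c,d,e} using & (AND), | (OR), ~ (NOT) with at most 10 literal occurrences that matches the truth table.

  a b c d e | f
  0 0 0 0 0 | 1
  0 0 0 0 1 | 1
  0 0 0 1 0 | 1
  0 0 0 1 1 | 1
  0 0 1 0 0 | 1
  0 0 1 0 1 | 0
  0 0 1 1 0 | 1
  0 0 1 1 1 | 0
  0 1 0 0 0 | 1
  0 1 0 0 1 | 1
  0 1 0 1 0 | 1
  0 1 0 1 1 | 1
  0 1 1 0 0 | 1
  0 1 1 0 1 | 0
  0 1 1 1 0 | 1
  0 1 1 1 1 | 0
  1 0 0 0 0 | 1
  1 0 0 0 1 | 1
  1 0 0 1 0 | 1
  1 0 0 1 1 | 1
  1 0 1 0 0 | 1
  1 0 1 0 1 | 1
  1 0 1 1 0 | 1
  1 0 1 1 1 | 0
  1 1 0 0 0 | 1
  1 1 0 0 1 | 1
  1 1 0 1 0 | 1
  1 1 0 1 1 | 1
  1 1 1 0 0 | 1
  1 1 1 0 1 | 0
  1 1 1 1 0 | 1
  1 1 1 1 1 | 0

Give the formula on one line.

  ~c = 11110000111100001111000011110000
  ~e = 10101010101010101010101010101010
  (~c | ~e) = 11111010111110101111101011111010
  ~d = 11001100110011001100110011001100
  (~d | ~e) = 11101110111011101110111011101110
  ~b = 11111111000000001111111100000000
  (~b & c) = 00001111000000000000111100000000
  (~e | (~b & c)) = 10101111101010101010111110101010
  ((~d | ~e) & (~e | (~b & c))) = 10101110101010101010111010101010
  (a | b) = 00000000111111111111111111111111
  (((~d | ~e) & (~e | (~b & c))) & (a | b)) = 00000000101010101010111010101010
  ((~c | ~e) | (((~d | ~e) & (~e | (~b & c))) & (a | b))) = 11111010111110101111111011111010

((~c | ~e) | (((~d | ~e) & (~e | (~b & c))) & (a | b)))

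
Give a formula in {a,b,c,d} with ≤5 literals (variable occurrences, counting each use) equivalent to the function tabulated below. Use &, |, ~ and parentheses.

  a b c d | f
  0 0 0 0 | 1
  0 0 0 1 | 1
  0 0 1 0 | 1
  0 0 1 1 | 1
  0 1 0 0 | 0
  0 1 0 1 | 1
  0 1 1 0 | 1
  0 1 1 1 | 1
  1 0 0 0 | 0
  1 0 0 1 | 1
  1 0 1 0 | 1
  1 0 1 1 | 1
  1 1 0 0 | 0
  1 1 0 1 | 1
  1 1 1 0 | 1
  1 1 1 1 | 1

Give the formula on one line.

(d | (c | (~a & ~b)))

  ~a = 1111111100000000
  ~b = 1111000011110000
  (~a & ~b) = 1111000000000000
  (c | (~a & ~b)) = 1111001100110011
  (d | (c | (~a & ~b))) = 1111011101110111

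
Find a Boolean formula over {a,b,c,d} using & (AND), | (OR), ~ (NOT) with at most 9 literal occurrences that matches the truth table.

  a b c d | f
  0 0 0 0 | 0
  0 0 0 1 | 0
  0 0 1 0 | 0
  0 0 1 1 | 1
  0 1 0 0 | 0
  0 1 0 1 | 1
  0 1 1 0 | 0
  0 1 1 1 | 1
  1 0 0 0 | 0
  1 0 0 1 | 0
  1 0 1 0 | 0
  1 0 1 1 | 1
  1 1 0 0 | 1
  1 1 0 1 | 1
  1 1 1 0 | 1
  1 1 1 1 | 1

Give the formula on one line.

(((b & ((b & a) | ~c)) | (d & c)) & (a | d))

  (b & a) = 0000000000001111
  ~c = 1100110011001100
  ((b & a) | ~c) = 1100110011001111
  (b & ((b & a) | ~c)) = 0000110000001111
  (d & c) = 0001000100010001
  ((b & ((b & a) | ~c)) | (d & c)) = 0001110100011111
  (a | d) = 0101010111111111
  (((b & ((b & a) | ~c)) | (d & c)) & (a | d)) = 0001010100011111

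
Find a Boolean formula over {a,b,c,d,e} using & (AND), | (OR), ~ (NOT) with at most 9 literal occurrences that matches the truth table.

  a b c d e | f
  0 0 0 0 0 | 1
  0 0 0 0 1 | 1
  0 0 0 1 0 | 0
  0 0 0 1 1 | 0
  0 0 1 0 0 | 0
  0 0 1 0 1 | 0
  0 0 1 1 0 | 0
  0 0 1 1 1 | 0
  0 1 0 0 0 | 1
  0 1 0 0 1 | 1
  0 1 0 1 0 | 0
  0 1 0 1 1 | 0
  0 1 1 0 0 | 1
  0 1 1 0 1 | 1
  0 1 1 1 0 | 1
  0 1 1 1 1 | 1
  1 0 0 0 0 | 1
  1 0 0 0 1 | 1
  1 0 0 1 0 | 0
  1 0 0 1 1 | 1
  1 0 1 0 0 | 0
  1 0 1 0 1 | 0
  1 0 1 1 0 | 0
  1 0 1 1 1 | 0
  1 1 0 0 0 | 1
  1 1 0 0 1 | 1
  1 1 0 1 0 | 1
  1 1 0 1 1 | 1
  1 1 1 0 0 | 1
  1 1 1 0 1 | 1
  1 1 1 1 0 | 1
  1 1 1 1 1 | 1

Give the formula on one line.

((~c | b) & (((a & (~a | e)) | ((c | a) & b)) | ~d))

  ~c = 11110000111100001111000011110000
  (~c | b) = 11110000111111111111000011111111
  ~a = 11111111111111110000000000000000
  (~a | e) = 11111111111111110101010101010101
  (a & (~a | e)) = 00000000000000000101010101010101
  (c | a) = 00001111000011111111111111111111
  ((c | a) & b) = 00000000000011110000000011111111
  ((a & (~a | e)) | ((c | a) & b)) = 00000000000011110101010111111111
  ~d = 11001100110011001100110011001100
  (((a & (~a | e)) | ((c | a) & b)) | ~d) = 11001100110011111101110111111111
  ((~c | b) & (((a & (~a | e)) | ((c | a) & b)) | ~d)) = 11000000110011111101000011111111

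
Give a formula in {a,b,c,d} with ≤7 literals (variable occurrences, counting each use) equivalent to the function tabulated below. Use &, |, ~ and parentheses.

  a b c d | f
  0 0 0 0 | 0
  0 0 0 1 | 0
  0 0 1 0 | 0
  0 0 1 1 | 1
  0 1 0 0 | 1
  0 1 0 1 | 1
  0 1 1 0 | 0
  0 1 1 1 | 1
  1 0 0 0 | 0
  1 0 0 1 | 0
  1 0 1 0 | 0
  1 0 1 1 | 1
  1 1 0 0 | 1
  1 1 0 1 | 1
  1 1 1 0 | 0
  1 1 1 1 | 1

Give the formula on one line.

  (b | c) = 0011111100111111
  ~c = 1100110011001100
  (d | ~c) = 1101110111011101
  ((b | c) & (d | ~c)) = 0001110100011101

((b | c) & (d | ~c))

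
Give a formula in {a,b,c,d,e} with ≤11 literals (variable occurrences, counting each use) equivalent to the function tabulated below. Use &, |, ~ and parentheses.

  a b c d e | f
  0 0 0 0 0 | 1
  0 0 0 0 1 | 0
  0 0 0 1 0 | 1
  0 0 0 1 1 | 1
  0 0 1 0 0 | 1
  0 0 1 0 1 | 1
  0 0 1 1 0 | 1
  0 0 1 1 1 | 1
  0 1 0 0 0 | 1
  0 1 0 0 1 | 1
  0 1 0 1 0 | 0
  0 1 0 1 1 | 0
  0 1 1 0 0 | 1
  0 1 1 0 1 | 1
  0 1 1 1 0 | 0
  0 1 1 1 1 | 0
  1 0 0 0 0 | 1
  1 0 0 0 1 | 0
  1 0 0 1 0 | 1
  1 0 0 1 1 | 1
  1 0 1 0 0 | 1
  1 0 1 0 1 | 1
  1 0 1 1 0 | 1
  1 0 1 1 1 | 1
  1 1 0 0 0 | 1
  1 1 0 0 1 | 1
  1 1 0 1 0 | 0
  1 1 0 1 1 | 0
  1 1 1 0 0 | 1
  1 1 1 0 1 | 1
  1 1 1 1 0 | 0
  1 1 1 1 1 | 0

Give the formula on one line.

  ~c = 11110000111100001111000011110000
  (d | ~c) = 11110011111100111111001111110011
  ~b = 11111111000000001111111100000000
  ((d | ~c) & ~b) = 11110011000000001111001100000000
  ~d = 11001100110011001100110011001100
  (((d | ~c) & ~b) | ~d) = 11111111110011001111111111001100
  (b | c) = 00001111111111110000111111111111
  ~e = 10101010101010101010101010101010
  (~e | d) = 10111011101110111011101110111011
  ((b | c) | (~e | d)) = 10111111111111111011111111111111
  ((((d | ~c) & ~b) | ~d) & ((b | c) | (~e | d))) = 10111111110011001011111111001100

((((d | ~c) & ~b) | ~d) & ((b | c) | (~e | d)))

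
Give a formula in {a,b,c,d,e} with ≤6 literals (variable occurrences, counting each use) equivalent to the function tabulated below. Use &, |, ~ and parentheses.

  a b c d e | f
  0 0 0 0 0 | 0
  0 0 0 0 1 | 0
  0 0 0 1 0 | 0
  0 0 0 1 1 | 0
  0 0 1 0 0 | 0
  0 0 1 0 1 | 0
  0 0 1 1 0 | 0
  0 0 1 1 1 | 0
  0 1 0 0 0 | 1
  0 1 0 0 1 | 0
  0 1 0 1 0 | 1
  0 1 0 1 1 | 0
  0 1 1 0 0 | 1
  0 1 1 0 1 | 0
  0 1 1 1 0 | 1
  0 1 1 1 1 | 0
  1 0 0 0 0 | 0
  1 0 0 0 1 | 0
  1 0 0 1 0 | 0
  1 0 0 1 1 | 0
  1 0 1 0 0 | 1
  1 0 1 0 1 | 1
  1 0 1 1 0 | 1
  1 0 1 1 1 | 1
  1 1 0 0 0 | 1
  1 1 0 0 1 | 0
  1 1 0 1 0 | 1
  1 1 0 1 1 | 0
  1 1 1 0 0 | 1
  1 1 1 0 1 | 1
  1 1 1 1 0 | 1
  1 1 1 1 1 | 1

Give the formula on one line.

((c & a) | (~e & b))

  (c & a) = 00000000000000000000111100001111
  ~e = 10101010101010101010101010101010
  (~e & b) = 00000000101010100000000010101010
  ((c & a) | (~e & b)) = 00000000101010100000111110101111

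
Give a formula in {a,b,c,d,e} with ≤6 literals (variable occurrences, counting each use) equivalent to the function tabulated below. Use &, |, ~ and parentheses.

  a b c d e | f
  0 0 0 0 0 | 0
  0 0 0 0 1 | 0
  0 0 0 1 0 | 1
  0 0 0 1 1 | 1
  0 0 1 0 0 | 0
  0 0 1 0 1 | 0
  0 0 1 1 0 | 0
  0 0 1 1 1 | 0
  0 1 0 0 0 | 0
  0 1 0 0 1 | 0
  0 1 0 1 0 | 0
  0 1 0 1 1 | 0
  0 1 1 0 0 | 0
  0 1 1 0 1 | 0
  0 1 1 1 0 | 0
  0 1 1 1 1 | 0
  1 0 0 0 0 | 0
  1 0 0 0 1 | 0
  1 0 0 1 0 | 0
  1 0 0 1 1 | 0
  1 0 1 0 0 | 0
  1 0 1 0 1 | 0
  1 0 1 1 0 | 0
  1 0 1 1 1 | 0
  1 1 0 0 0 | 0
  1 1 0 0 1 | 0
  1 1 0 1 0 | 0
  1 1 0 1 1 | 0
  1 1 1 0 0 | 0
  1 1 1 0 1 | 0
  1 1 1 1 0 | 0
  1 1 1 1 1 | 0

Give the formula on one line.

(~a & ((b | (~c | ~d)) & (d & ~b)))

  ~a = 11111111111111110000000000000000
  ~c = 11110000111100001111000011110000
  ~d = 11001100110011001100110011001100
  (~c | ~d) = 11111100111111001111110011111100
  (b | (~c | ~d)) = 11111100111111111111110011111111
  ~b = 11111111000000001111111100000000
  (d & ~b) = 00110011000000000011001100000000
  ((b | (~c | ~d)) & (d & ~b)) = 00110000000000000011000000000000
  (~a & ((b | (~c | ~d)) & (d & ~b))) = 00110000000000000000000000000000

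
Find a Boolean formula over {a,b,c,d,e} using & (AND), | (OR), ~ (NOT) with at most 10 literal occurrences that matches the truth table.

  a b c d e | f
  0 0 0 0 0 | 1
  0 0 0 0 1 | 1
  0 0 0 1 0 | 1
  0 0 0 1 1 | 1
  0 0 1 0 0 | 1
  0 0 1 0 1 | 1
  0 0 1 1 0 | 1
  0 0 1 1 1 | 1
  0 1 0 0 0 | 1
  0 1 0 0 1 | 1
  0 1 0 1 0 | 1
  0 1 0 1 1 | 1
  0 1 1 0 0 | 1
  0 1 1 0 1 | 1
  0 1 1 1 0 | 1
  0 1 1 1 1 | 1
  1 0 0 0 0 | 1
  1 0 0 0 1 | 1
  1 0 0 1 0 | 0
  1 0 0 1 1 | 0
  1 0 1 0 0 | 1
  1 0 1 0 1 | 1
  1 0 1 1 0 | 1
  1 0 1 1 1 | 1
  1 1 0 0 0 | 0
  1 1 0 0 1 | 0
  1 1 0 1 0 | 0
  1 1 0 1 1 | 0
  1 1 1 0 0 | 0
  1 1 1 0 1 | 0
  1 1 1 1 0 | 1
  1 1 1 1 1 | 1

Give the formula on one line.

  (d & c) = 00000011000000110000001100000011
  ~e = 10101010101010101010101010101010
  ~a = 11111111111111110000000000000000
  (~e & ~a) = 10101010101010100000000000000000
  (b & (~e & ~a)) = 00000000101010100000000000000000
  ~d = 11001100110011001100110011001100
  ~b = 11111111000000001111111100000000
  (a & ~b) = 00000000000000001111111100000000
  (~d & (a & ~b)) = 00000000000000001100110000000000
  ((b & (~e & ~a)) | (~d & (a & ~b))) = 00000000101010101100110000000000
  ((d & c) | ((b & (~e & ~a)) | (~d & (a & ~b)))) = 00000011101010111100111100000011
  (((d & c) | ((b & (~e & ~a)) | (~d & (a & ~b)))) | ~a) = 11111111111111111100111100000011

(((d & c) | ((b & (~e & ~a)) | (~d & (a & ~b)))) | ~a)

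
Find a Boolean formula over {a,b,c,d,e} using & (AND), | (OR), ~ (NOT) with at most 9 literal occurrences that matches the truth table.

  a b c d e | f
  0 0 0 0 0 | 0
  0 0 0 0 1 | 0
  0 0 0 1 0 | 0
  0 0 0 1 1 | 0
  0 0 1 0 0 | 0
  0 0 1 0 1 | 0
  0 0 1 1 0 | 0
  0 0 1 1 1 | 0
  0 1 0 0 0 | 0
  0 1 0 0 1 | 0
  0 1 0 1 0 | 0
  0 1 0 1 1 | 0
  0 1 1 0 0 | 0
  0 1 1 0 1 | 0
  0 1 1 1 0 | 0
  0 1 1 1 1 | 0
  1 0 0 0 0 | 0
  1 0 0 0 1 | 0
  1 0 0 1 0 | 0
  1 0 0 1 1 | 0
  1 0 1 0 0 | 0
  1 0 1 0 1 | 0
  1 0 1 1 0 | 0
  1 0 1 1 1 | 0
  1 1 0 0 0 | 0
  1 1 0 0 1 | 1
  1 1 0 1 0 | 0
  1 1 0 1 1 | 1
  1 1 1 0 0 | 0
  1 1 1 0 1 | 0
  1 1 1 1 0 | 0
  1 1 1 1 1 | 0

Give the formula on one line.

(a & ((((~e & ~d) | ~c) & b) & (e | ((~c & ~e) & ~a))))

  ~e = 10101010101010101010101010101010
  ~d = 11001100110011001100110011001100
  (~e & ~d) = 10001000100010001000100010001000
  ~c = 11110000111100001111000011110000
  ((~e & ~d) | ~c) = 11111000111110001111100011111000
  (((~e & ~d) | ~c) & b) = 00000000111110000000000011111000
  (~c & ~e) = 10100000101000001010000010100000
  ~a = 11111111111111110000000000000000
  ((~c & ~e) & ~a) = 10100000101000000000000000000000
  (e | ((~c & ~e) & ~a)) = 11110101111101010101010101010101
  ((((~e & ~d) | ~c) & b) & (e | ((~c & ~e) & ~a))) = 00000000111100000000000001010000
  (a & ((((~e & ~d) | ~c) & b) & (e | ((~c & ~e) & ~a)))) = 00000000000000000000000001010000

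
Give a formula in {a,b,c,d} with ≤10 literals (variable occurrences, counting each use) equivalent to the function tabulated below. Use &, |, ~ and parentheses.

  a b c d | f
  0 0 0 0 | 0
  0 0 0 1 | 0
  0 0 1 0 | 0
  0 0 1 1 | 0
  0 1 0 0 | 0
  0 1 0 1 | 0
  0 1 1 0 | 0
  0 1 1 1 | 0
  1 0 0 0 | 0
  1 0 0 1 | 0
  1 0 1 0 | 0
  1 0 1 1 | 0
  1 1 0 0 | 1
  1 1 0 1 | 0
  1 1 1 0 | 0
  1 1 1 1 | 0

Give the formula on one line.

(((b | c) & (((c | ~d) & (~b | ~d)) | c)) & (a & ~c))

  (b | c) = 0011111100111111
  ~d = 1010101010101010
  (c | ~d) = 1011101110111011
  ~b = 1111000011110000
  (~b | ~d) = 1111101011111010
  ((c | ~d) & (~b | ~d)) = 1011101010111010
  (((c | ~d) & (~b | ~d)) | c) = 1011101110111011
  ((b | c) & (((c | ~d) & (~b | ~d)) | c)) = 0011101100111011
  ~c = 1100110011001100
  (a & ~c) = 0000000011001100
  (((b | c) & (((c | ~d) & (~b | ~d)) | c)) & (a & ~c)) = 0000000000001000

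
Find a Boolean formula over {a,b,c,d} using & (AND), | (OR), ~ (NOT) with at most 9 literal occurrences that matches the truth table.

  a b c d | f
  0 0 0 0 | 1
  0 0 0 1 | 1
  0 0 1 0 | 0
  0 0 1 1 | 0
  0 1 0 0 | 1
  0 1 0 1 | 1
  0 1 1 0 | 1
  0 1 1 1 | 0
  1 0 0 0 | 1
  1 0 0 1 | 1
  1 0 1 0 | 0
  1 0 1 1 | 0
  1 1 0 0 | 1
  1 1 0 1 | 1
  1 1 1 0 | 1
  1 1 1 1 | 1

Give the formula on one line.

(((d & ~c) | (b & ((c | ~b) & a))) | ((~c | b) & ~d))

  ~c = 1100110011001100
  (d & ~c) = 0100010001000100
  ~b = 1111000011110000
  (c | ~b) = 1111001111110011
  ((c | ~b) & a) = 0000000011110011
  (b & ((c | ~b) & a)) = 0000000000000011
  ((d & ~c) | (b & ((c | ~b) & a))) = 0100010001000111
  (~c | b) = 1100111111001111
  ~d = 1010101010101010
  ((~c | b) & ~d) = 1000101010001010
  (((d & ~c) | (b & ((c | ~b) & a))) | ((~c | b) & ~d)) = 1100111011001111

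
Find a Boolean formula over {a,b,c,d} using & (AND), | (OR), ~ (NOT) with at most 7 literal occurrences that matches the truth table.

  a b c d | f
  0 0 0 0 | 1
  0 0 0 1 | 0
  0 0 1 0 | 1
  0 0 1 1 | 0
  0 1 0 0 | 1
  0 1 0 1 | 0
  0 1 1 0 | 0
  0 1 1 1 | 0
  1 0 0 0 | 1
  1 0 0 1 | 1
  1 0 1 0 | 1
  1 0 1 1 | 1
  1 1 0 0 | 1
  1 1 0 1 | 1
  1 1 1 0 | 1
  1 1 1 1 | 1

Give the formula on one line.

(((~d & ~b) | (~a & (~d & ~c))) | a)

  ~d = 1010101010101010
  ~b = 1111000011110000
  (~d & ~b) = 1010000010100000
  ~a = 1111111100000000
  ~c = 1100110011001100
  (~d & ~c) = 1000100010001000
  (~a & (~d & ~c)) = 1000100000000000
  ((~d & ~b) | (~a & (~d & ~c))) = 1010100010100000
  (((~d & ~b) | (~a & (~d & ~c))) | a) = 1010100011111111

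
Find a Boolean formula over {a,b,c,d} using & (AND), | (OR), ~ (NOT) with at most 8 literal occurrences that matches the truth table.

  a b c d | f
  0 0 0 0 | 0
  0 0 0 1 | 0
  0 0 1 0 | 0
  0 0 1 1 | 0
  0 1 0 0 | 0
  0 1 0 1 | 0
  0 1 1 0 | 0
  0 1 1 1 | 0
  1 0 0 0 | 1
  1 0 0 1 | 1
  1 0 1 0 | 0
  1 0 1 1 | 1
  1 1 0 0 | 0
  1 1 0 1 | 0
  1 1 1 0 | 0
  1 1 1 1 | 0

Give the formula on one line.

  ~a = 1111111100000000
  (~a | d) = 1111111101010101
  ~c = 1100110011001100
  ((~a | d) | ~c) = 1111111111011101
  ~b = 1111000011110000
  (((~a | d) | ~c) & ~b) = 1111000011010000
  ((((~a | d) | ~c) & ~b) & a) = 0000000011010000

((((~a | d) | ~c) & ~b) & a)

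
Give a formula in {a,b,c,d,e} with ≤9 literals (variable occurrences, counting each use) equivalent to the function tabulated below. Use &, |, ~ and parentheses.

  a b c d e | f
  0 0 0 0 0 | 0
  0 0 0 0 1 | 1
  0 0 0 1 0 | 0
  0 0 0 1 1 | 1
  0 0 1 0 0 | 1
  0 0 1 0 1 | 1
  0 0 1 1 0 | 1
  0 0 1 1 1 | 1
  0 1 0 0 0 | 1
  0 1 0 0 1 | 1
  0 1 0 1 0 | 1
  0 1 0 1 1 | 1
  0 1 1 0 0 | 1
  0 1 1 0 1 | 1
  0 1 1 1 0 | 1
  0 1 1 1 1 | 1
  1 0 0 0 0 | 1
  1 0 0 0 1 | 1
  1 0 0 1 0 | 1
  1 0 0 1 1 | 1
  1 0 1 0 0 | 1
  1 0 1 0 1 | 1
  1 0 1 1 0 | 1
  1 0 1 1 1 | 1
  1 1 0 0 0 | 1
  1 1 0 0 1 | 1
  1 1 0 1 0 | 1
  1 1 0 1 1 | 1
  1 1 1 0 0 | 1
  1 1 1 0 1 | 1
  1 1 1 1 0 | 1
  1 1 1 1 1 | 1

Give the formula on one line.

  (b | e) = 01010101111111110101010111111111
  ~e = 10101010101010101010101010101010
  (b & ~e) = 00000000101010100000000010101010
  (c & (b & ~e)) = 00000000000010100000000000001010
  (a | (c & (b & ~e))) = 00000000000010101111111111111111
  ((b | e) | (a | (c & (b & ~e)))) = 01010101111111111111111111111111
  ~a = 11111111111111110000000000000000
  (~a & c) = 00001111000011110000000000000000
  (((b | e) | (a | (c & (b & ~e)))) | (~a & c)) = 01011111111111111111111111111111

(((b | e) | (a | (c & (b & ~e)))) | (~a & c))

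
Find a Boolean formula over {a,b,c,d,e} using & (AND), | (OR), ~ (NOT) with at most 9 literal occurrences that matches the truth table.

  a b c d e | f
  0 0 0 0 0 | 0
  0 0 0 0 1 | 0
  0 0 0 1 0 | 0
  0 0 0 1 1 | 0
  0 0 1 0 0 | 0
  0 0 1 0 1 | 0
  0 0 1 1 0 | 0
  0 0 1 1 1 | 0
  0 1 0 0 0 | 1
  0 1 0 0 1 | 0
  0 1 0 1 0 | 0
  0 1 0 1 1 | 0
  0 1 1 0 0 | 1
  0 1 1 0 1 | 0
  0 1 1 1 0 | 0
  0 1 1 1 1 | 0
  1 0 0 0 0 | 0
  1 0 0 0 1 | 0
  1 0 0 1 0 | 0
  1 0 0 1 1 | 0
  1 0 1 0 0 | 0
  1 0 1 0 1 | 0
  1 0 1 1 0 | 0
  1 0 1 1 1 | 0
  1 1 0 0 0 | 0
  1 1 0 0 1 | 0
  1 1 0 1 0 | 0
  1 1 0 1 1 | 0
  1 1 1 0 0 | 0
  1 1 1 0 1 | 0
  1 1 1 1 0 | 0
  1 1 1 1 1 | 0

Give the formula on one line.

  (c & d) = 00000011000000110000001100000011
  ~a = 11111111111111110000000000000000
  (e & b) = 00000000010101010000000001010101
  (~a | (e & b)) = 11111111111111110000000001010101
  ((c & d) | (~a | (e & b))) = 11111111111111110000001101010111
  ~e = 10101010101010101010101010101010
  (b & ~e) = 00000000101010100000000010101010
  ~d = 11001100110011001100110011001100
  ((b & ~e) & ~d) = 00000000100010000000000010001000
  (((c & d) | (~a | (e & b))) & ((b & ~e) & ~d)) = 00000000100010000000000000000000

(((c & d) | (~a | (e & b))) & ((b & ~e) & ~d))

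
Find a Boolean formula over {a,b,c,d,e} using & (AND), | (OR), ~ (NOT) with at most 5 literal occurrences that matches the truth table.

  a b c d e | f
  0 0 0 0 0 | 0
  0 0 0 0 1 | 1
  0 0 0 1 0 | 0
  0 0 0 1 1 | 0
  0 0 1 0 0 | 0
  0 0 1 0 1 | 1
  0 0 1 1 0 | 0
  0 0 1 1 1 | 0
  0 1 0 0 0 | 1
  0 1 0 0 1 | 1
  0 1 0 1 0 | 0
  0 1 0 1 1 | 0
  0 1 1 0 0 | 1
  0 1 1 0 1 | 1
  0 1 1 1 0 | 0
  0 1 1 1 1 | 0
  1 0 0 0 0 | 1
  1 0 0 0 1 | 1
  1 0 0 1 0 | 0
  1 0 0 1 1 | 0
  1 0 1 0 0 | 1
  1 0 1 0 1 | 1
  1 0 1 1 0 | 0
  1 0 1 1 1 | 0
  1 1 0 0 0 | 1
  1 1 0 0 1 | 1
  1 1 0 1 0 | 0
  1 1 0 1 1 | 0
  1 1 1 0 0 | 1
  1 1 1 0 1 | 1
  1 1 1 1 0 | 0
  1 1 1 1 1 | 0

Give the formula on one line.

(((e | b) | a) & ~d)

  (e | b) = 01010101111111110101010111111111
  ((e | b) | a) = 01010101111111111111111111111111
  ~d = 11001100110011001100110011001100
  (((e | b) | a) & ~d) = 01000100110011001100110011001100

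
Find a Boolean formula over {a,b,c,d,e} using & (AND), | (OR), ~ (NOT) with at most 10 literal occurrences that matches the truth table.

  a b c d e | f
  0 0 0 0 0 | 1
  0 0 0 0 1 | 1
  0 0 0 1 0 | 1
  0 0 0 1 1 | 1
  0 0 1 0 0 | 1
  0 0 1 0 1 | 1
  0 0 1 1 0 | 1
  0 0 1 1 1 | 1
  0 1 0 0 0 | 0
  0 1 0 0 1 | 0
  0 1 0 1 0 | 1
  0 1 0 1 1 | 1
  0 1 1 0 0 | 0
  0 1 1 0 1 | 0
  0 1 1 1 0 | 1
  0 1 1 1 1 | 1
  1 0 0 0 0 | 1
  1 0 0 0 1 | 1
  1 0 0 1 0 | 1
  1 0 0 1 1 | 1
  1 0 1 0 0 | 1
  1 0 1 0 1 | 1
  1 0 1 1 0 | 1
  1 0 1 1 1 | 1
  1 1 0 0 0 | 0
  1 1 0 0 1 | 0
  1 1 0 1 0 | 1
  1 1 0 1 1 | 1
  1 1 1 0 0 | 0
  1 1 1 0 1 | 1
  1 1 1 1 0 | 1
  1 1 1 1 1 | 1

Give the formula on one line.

(((e & (c & b)) & (c & a)) | (d | ~b))

  (c & b) = 00000000000011110000000000001111
  (e & (c & b)) = 00000000000001010000000000000101
  (c & a) = 00000000000000000000111100001111
  ((e & (c & b)) & (c & a)) = 00000000000000000000000000000101
  ~b = 11111111000000001111111100000000
  (d | ~b) = 11111111001100111111111100110011
  (((e & (c & b)) & (c & a)) | (d | ~b)) = 11111111001100111111111100110111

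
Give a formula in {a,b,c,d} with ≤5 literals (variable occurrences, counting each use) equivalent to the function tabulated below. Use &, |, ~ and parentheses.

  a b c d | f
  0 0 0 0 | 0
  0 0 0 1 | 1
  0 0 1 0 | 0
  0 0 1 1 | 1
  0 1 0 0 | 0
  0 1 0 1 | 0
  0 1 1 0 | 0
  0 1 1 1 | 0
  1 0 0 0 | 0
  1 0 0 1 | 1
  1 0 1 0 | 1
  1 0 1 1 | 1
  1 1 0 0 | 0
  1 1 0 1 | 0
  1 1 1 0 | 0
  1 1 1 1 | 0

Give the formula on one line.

  (a & c) = 0000000000110011
  (b | d) = 0101111101011111
  ((a & c) | (b | d)) = 0101111101111111
  ~b = 1111000011110000
  (((a & c) | (b | d)) & ~b) = 0101000001110000

(((a & c) | (b | d)) & ~b)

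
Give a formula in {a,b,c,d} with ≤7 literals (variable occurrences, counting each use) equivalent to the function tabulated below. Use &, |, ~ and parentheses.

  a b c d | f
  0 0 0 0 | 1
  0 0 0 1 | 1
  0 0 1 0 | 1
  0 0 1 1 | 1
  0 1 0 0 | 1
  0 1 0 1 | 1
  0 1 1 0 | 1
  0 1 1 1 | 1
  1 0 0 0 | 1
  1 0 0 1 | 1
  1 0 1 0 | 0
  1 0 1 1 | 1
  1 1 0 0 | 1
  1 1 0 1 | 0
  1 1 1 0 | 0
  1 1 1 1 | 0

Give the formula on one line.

((~a | (~d & ~c)) | (d & ~b))

  ~a = 1111111100000000
  ~d = 1010101010101010
  ~c = 1100110011001100
  (~d & ~c) = 1000100010001000
  (~a | (~d & ~c)) = 1111111110001000
  ~b = 1111000011110000
  (d & ~b) = 0101000001010000
  ((~a | (~d & ~c)) | (d & ~b)) = 1111111111011000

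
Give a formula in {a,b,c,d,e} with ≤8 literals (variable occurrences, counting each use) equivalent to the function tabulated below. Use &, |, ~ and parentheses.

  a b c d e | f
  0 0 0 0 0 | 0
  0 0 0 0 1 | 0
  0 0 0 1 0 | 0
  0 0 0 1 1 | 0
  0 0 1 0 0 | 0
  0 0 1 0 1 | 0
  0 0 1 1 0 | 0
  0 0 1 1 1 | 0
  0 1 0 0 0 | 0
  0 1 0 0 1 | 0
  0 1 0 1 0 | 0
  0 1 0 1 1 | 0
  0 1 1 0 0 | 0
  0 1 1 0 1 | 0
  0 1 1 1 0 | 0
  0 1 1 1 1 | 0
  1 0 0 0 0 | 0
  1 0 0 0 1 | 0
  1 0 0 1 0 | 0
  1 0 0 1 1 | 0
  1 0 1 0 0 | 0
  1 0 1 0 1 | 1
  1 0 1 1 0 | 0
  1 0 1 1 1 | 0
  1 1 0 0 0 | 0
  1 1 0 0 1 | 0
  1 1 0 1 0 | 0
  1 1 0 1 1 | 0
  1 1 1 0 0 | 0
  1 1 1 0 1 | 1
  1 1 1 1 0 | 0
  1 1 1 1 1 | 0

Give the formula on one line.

(((e & a) & ((~a | c) | ~d)) & (c & ~d))

  (e & a) = 00000000000000000101010101010101
  ~a = 11111111111111110000000000000000
  (~a | c) = 11111111111111110000111100001111
  ~d = 11001100110011001100110011001100
  ((~a | c) | ~d) = 11111111111111111100111111001111
  ((e & a) & ((~a | c) | ~d)) = 00000000000000000100010101000101
  (c & ~d) = 00001100000011000000110000001100
  (((e & a) & ((~a | c) | ~d)) & (c & ~d)) = 00000000000000000000010000000100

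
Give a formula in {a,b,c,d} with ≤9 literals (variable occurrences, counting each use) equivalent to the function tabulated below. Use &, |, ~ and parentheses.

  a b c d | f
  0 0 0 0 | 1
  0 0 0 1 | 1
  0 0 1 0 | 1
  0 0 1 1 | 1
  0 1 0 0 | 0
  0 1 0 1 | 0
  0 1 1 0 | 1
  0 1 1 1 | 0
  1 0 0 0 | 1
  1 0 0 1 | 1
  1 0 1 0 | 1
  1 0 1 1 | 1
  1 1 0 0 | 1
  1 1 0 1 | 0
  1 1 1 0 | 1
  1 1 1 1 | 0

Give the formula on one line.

(~b | (~d & ((a | c) & (b & (~b | (b & (~d | a)))))))

  ~b = 1111000011110000
  ~d = 1010101010101010
  (a | c) = 0011001111111111
  (~d | a) = 1010101011111111
  (b & (~d | a)) = 0000101000001111
  (~b | (b & (~d | a))) = 1111101011111111
  (b & (~b | (b & (~d | a)))) = 0000101000001111
  ((a | c) & (b & (~b | (b & (~d | a))))) = 0000001000001111
  (~d & ((a | c) & (b & (~b | (b & (~d | a)))))) = 0000001000001010
  (~b | (~d & ((a | c) & (b & (~b | (b & (~d | a))))))) = 1111001011111010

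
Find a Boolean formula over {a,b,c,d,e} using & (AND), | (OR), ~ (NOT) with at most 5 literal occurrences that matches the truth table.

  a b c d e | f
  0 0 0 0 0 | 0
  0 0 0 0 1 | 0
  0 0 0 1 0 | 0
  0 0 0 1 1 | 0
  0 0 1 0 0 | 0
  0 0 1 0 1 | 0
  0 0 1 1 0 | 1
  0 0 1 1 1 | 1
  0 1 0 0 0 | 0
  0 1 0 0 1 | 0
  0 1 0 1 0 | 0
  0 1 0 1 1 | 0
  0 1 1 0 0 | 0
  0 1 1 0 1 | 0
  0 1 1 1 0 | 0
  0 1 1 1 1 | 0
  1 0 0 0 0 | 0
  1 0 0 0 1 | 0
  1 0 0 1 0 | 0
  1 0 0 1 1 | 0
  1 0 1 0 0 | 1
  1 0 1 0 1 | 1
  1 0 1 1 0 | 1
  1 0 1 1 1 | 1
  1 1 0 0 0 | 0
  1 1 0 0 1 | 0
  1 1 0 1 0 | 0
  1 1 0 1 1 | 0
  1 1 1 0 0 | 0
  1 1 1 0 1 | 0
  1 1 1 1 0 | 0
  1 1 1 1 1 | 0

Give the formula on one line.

  (d | a) = 00110011001100111111111111111111
  ~b = 11111111000000001111111100000000
  ((d | a) & ~b) = 00110011000000001111111100000000
  (c & ((d | a) & ~b)) = 00000011000000000000111100000000

(c & ((d | a) & ~b))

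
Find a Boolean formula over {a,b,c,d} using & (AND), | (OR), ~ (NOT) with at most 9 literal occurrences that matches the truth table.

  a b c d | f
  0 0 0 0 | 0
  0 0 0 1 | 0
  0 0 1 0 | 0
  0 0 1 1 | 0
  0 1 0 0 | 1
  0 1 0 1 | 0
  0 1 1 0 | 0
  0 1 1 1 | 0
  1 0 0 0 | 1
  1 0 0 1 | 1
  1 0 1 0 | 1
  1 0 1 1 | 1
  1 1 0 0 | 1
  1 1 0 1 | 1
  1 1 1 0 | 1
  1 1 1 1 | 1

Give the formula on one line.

(a | ((~d | a) & ((c | b) & ((~a | d) & ~c))))

  ~d = 1010101010101010
  (~d | a) = 1010101011111111
  (c | b) = 0011111100111111
  ~a = 1111111100000000
  (~a | d) = 1111111101010101
  ~c = 1100110011001100
  ((~a | d) & ~c) = 1100110001000100
  ((c | b) & ((~a | d) & ~c)) = 0000110000000100
  ((~d | a) & ((c | b) & ((~a | d) & ~c))) = 0000100000000100
  (a | ((~d | a) & ((c | b) & ((~a | d) & ~c)))) = 0000100011111111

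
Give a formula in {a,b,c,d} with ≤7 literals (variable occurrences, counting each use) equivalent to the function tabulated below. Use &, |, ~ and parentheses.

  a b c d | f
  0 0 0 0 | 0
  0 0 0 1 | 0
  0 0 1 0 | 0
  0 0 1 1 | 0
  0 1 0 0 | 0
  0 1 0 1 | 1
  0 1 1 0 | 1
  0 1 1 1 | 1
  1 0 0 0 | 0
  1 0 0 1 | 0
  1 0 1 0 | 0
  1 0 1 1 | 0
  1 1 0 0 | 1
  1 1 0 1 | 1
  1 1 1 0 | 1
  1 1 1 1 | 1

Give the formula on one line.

  ~a = 1111111100000000
  (~a & d) = 0101010100000000
  (a | (~a & d)) = 0101010111111111
  ((a | (~a & d)) | c) = 0111011111111111
  (((a | (~a & d)) | c) & b) = 0000011100001111

(((a | (~a & d)) | c) & b)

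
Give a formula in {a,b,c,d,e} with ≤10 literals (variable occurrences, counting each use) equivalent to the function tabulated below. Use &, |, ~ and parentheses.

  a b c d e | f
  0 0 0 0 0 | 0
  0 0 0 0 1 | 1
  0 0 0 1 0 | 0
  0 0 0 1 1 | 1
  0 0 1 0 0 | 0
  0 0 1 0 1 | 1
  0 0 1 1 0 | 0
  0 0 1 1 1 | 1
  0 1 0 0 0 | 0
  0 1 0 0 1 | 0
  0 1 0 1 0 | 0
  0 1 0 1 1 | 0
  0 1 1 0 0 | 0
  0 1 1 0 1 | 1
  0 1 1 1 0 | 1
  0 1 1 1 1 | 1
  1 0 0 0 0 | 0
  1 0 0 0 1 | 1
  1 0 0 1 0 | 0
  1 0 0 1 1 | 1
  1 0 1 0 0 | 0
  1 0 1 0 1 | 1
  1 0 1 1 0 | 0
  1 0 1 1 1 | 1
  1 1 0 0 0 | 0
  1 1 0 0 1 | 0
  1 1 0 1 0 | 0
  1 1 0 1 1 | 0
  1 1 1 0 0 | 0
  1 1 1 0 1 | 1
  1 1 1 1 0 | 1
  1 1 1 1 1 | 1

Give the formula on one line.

((e | b) & (~b | (c & ((~b | d) | e))))

  (e | b) = 01010101111111110101010111111111
  ~b = 11111111000000001111111100000000
  (~b | d) = 11111111001100111111111100110011
  ((~b | d) | e) = 11111111011101111111111101110111
  (c & ((~b | d) | e)) = 00001111000001110000111100000111
  (~b | (c & ((~b | d) | e))) = 11111111000001111111111100000111
  ((e | b) & (~b | (c & ((~b | d) | e)))) = 01010101000001110101010100000111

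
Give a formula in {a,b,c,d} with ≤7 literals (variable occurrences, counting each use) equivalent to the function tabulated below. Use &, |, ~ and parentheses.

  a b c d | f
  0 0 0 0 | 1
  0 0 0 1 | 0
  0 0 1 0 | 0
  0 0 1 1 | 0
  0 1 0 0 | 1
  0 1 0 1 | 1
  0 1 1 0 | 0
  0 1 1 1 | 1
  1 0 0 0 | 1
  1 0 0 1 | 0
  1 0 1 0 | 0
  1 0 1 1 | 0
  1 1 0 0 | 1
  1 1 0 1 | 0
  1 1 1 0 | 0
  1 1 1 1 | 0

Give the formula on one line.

  ~a = 1111111100000000
  ~d = 1010101010101010
  (~a | ~d) = 1111111110101010
  (d & b) = 0000010100000101
  ((~a | ~d) & (d & b)) = 0000010100000000
  ~c = 1100110011001100
  (~c & ~d) = 1000100010001000
  (((~a | ~d) & (d & b)) | (~c & ~d)) = 1000110110001000

(((~a | ~d) & (d & b)) | (~c & ~d))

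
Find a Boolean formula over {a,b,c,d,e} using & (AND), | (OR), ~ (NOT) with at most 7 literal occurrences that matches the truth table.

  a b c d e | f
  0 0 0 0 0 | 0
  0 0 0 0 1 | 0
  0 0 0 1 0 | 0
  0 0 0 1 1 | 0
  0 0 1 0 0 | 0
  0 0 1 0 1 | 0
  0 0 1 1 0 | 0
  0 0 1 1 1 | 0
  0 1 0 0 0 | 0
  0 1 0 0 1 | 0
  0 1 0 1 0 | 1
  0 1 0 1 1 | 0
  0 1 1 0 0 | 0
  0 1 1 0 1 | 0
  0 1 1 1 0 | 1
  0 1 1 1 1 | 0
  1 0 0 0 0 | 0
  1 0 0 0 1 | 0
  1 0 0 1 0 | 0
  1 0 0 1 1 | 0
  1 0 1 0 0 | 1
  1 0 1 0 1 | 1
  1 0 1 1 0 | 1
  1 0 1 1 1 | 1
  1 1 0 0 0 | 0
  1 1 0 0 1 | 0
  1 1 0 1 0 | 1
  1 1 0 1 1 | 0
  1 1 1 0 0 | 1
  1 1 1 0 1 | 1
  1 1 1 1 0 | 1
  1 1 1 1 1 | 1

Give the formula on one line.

  ~e = 10101010101010101010101010101010
  (b & ~e) = 00000000101010100000000010101010
  (d & b) = 00000000001100110000000000110011
  ((b & ~e) & (d & b)) = 00000000001000100000000000100010
  (c & a) = 00000000000000000000111100001111
  (((b & ~e) & (d & b)) | (c & a)) = 00000000001000100000111100101111

(((b & ~e) & (d & b)) | (c & a))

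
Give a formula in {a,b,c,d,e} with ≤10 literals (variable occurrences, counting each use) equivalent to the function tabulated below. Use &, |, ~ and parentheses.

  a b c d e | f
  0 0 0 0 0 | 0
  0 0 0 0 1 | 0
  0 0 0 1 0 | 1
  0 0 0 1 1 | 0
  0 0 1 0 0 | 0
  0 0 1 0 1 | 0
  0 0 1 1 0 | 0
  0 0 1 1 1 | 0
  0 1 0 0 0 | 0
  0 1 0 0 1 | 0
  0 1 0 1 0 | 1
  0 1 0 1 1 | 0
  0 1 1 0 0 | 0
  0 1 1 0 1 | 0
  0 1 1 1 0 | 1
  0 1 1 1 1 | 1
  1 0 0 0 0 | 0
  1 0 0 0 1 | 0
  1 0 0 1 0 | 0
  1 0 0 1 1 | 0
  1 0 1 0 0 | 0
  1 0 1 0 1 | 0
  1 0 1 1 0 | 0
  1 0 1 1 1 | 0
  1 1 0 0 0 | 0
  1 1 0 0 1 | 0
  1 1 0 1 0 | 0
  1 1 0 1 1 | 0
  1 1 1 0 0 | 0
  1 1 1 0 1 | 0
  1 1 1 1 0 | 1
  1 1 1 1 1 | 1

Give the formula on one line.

  ~c = 11110000111100001111000011110000
  (a | ~c) = 11110000111100001111111111111111
  ~d = 11001100110011001100110011001100
  (~d | ~c) = 11111100111111001111110011111100
  ((a | ~c) & (~d | ~c)) = 11110000111100001111110011111100
  (((a | ~c) & (~d | ~c)) | b) = 11110000111111111111110011111111
  ~a = 11111111111111110000000000000000
  ~e = 10101010101010101010101010101010
  (~a & ~e) = 10101010101010100000000000000000
  ((~a & ~e) | c) = 10101111101011110000111100001111
  ((((a | ~c) & (~d | ~c)) | b) & ((~a & ~e) | c)) = 10100000101011110000110000001111
  (((((a | ~c) & (~d | ~c)) | b) & ((~a & ~e) | c)) & d) = 00100000001000110000000000000011

(((((a | ~c) & (~d | ~c)) | b) & ((~a & ~e) | c)) & d)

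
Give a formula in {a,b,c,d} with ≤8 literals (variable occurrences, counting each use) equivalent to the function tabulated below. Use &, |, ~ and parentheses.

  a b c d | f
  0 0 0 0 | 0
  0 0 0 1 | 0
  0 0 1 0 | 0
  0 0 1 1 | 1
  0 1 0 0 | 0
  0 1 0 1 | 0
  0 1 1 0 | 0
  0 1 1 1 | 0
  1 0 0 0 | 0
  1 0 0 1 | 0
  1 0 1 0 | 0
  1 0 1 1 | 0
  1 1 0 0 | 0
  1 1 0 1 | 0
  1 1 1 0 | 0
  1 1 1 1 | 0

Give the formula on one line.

(~b & ((((~c | d) & c) & ~a) | (b & d)))

  ~b = 1111000011110000
  ~c = 1100110011001100
  (~c | d) = 1101110111011101
  ((~c | d) & c) = 0001000100010001
  ~a = 1111111100000000
  (((~c | d) & c) & ~a) = 0001000100000000
  (b & d) = 0000010100000101
  ((((~c | d) & c) & ~a) | (b & d)) = 0001010100000101
  (~b & ((((~c | d) & c) & ~a) | (b & d))) = 0001000000000000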